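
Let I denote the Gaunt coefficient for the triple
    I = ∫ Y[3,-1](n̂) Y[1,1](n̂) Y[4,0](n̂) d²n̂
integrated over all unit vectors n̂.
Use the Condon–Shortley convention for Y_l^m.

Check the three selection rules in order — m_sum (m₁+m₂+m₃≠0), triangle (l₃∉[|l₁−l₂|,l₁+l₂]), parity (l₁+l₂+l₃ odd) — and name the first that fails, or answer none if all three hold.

Σmᵢ = 0  ✓
l₃∈[|l₁−l₂|,l₁+l₂]=[2,4], have l₃=4  ✓
Σlᵢ = 8 ⇒ even  ✓

none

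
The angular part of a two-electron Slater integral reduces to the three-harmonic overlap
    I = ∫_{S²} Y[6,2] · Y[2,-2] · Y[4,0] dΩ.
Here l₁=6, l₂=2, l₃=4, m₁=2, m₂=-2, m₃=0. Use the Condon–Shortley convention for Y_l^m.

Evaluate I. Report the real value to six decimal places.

0.133065

Rules hold: Σm=0, L=12 even, 4≤4≤8.
N = 13·5·9 = 585
Δ = 4!·8!·0!/13! = 1/6435
Racah Σ t=2..2: t=2:+1/2304 = 1/2304
⇒ 3j(6 2 4; 0 0 0)² = 5/143, sgn +1
Racah Σ t=0..0: t=0:+1/13824 = 1/13824
⇒ 3j(6 2 4; 2 -2 0)² = 14/1287, sgn +1
4πI² = N·(3j₀)²·(3jₘ)² = 350/1573
I = +1·√(0.222505/4π) = 0.13306527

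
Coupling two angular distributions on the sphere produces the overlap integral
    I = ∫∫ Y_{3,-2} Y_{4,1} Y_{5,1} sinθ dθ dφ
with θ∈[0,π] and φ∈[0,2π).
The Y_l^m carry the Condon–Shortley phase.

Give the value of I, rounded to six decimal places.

0.138239

m-sum 0 ✓  L=12 even ✓  1≤5≤7 ✓
Π(2lᵢ+1) = 7×9×11 = 693
triangle coeff Δ(3,4,5) = 1/180180
Σ_t [0,2]: t=0:+1/576 t=1:−1/144 t=2:+1/576 = -1/288
(3j)²=20/1001 [(3 4 5; 0 0 0)], sign=+1
Σ_t [1,2]: t=1:−1/1152 t=2:+1/432 = 5/3456
(3j)²=625/36036 [(3 4 5; -2 1 1)], sign=+1
⇒ 4πI² = 3125/13013
I = (+1)√(3125/13013/(4π)) = 0.13823925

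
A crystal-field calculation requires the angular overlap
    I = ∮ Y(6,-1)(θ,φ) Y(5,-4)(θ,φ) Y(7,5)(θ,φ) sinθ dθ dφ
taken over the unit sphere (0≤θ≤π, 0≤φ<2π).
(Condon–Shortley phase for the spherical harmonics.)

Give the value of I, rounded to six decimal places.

0.125584

Checks pass: Σm=0; 18 even; l₃=7∈[1,11].
(2·6+1)(2·5+1)(2·7+1) = 2145
Δ: 4! 8! 6! / 19! → 1/174594420
sum: t=0:+1/4147200 t=1:−1/207360 t=2:+1/82944 t=3:−1/207360 t=4:+1/4147200 = 1/345600
3j²(6 5 7; 0 0 0) = Δ·Π!·Σ² = 420/46189  (sign -1)
sum: t=0:+1/14515200 t=1:−1/6220800 = -1/10886400
3j²(6 5 7; -1 -4 5) = Δ·Π!·Σ² = 128/12597  (sign -1)
combine: 4πI² = 2145·420/46189·128/12597 = 268800/1356277
take √, sign +1: I = 0.12558434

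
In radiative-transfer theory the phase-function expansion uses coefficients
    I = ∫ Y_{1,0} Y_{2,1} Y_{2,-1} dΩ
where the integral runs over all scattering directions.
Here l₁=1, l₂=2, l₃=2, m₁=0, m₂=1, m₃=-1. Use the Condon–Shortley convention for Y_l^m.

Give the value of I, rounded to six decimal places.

0.000000

Σlᵢ=5 odd — θ-integrand is odd under cosθ→−cosθ; I=0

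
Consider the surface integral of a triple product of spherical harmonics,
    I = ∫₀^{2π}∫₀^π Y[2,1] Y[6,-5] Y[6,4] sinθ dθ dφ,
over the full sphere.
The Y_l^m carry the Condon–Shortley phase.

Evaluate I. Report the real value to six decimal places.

m-sum 0 ✓  L=14 even ✓  4≤6≤8 ✓
Π(2lᵢ+1) = 5×13×13 = 845
triangle coeff Δ(2,6,6) = 1/90090
Σ_t [0,2]: t=0:+1/69120 t=1:−1/14400 t=2:+1/69120 = -7/172800
(3j)²=14/715 [(2 6 6; 0 0 0)], sign=-1
Σ_t [0,1]: t=0:+1/725760 t=1:−1/7257600 = 1/806400
(3j)²=27/910 [(2 6 6; 1 -5 4)], sign=+1
⇒ 4πI² = 27/55
I = (-1)√(27/55/(4π)) = -0.19764945

-0.197649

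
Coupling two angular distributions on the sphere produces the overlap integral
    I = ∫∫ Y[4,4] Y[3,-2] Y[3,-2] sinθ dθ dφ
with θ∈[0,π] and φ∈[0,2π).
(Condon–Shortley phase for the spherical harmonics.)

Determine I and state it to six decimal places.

Rules hold: Σm=0, L=10 even, 1≤3≤7.
N = 9·7·7 = 441
Δ = 4!·4!·2!/11! = 1/34650
Racah Σ t=1..3: t=1:−1/72 t=2:+1/16 t=3:−1/72 = 5/144
⇒ 3j(4 3 3; 0 0 0)² = 2/77, sgn -1
Racah Σ t=0..0: t=0:+1/576 = 1/576
⇒ 3j(4 3 3; 4 -2 -2)² = 5/99, sgn -1
4πI² = N·(3j₀)²·(3jₘ)² = 70/121
I = +1·√(0.578512/4π) = 0.21456131

0.214561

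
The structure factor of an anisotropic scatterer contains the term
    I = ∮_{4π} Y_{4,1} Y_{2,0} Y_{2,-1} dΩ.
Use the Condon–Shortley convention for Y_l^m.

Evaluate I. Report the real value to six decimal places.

Rules hold: Σm=0, L=8 even, 2≤2≤6.
N = 9·5·5 = 225
Δ = 4!·4!·0!/9! = 1/630
Racah Σ t=2..2: t=2:+1/16 = 1/16
⇒ 3j(4 2 2; 0 0 0)² = 2/35, sgn +1
Racah Σ t=2..2: t=2:+1/24 = 1/24
⇒ 3j(4 2 2; 1 0 -1)² = 1/21, sgn -1
4πI² = N·(3j₀)²·(3jₘ)² = 30/49
I = -1·√(0.612245/4π) = -0.22072812

-0.220728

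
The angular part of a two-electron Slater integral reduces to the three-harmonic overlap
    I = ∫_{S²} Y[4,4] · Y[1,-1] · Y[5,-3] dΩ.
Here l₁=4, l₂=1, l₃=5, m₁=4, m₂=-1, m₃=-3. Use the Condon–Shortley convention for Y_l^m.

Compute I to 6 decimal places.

Checks pass: Σm=0; 10 even; l₃=5∈[3,5].
(2·4+1)(2·1+1)(2·5+1) = 297
Δ: 0! 8! 2! / 11! → 1/495
sum: t=0:+1/576 = 1/576
3j²(4 1 5; 0 0 0) = Δ·Π!·Σ² = 5/99  (sign -1)
sum: t=0:+1/80640 = 1/80640
3j²(4 1 5; 4 -1 -3) = Δ·Π!·Σ² = 1/495  (sign +1)
combine: 4πI² = 297·5/99·1/495 = 1/33
take √, sign -1: I = -0.04910640

-0.049106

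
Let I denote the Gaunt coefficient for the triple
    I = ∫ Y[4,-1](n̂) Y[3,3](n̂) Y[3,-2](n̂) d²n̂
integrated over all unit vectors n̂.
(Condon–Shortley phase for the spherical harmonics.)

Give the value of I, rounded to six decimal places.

0.140463

Checks pass: Σm=0; 10 even; l₃=3∈[1,7].
(2·4+1)(2·3+1)(2·3+1) = 441
Δ: 4! 4! 2! / 11! → 1/34650
sum: t=1:−1/72 t=2:+1/16 t=3:−1/72 = 5/144
3j²(4 3 3; 0 0 0) = Δ·Π!·Σ² = 2/77  (sign -1)
sum: t=4:+1/288 = 1/288
3j²(4 3 3; -1 3 -2) = Δ·Π!·Σ² = 5/231  (sign -1)
combine: 4πI² = 441·2/77·5/231 = 30/121
take √, sign +1: I = 0.14046335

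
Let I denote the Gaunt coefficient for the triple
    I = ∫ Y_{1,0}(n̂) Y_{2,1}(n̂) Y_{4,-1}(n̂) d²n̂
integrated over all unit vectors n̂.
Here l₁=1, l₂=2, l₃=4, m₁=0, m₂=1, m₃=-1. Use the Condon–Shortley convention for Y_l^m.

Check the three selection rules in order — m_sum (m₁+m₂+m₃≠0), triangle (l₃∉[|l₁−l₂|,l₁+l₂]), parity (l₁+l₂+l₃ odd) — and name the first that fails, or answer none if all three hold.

triangle

Σmᵢ = 0  ✓
l₃∈[|l₁−l₂|,l₁+l₂]=[1,3], have l₃=4  ✗
Σlᵢ = 7 ⇒ odd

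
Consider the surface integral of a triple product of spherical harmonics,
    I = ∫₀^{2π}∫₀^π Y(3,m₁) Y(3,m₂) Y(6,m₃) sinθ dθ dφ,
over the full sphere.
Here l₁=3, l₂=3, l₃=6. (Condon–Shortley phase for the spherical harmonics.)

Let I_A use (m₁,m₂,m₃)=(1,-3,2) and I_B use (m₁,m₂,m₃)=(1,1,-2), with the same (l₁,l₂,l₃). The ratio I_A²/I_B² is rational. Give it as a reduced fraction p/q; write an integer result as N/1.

Same 3,3,6: normalisation and zero-m 3j drop out of the ratio.
A: Δ: 0! 6! 6! / 13! → 1/12012; sum: t=0:+1/34560 = 1/34560; 3j²(3 3 6; 1 -3 2) = Δ·Π!·Σ² = 1/429  (sign +1)
B: Δ: 0! 6! 6! / 13! → 1/12012; sum: t=0:+1/2304 = 1/2304; 3j²(3 3 6; 1 1 -2) = Δ·Π!·Σ² = 5/143  (sign +1)
I_A²/I_B² = (1/429)/(5/143) = 1/15

1/15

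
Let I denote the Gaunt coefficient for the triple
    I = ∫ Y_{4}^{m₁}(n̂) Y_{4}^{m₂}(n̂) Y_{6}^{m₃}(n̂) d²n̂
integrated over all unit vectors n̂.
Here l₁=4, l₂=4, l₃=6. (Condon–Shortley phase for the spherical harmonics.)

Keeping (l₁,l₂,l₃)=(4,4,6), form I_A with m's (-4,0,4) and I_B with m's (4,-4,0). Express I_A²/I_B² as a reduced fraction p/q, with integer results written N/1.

Shared (l₁,l₂,l₃)=(4,4,6): N and (l;000)² cancel in I_A²/I_B².
A: Δ = 2!·6!·6!/15! = 1/1261260; Racah Σ t=2..2: t=2:+1/69120 = 1/69120; ⇒ 3j(4 4 6; -4 0 4)² = 4/143, sgn +1
B: Δ = 2!·6!·6!/15! = 1/1261260; Racah Σ t=0..0: t=0:+1/1036800 = 1/1036800; ⇒ 3j(4 4 6; 4 -4 0)² = 4/6435, sgn +1
I_A²/I_B² = (4/143)/(4/6435) = 45/1

45/1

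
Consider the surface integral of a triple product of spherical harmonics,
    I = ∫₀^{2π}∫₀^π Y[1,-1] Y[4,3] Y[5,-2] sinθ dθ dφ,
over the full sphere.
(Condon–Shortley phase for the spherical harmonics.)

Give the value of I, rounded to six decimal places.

0.085055

m-sum 0 ✓  L=10 even ✓  3≤5≤5 ✓
Π(2lᵢ+1) = 3×9×11 = 297
triangle coeff Δ(1,4,5) = 1/495
Σ_t [0,0]: t=0:+1/576 = 1/576
(3j)²=5/99 [(1 4 5; 0 0 0)], sign=-1
Σ_t [0,0]: t=0:+1/10080 = 1/10080
(3j)²=1/165 [(1 4 5; -1 3 -2)], sign=-1
⇒ 4πI² = 1/11
I = (+1)√(1/11/(4π)) = 0.08505478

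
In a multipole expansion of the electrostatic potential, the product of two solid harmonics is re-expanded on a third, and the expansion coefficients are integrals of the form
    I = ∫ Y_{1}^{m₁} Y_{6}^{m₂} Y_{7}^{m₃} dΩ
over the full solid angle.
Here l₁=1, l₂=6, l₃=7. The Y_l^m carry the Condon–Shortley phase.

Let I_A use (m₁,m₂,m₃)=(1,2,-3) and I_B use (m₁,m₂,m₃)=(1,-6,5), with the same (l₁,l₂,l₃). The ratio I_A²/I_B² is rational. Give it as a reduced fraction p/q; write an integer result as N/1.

45/1

Shared (l₁,l₂,l₃)=(1,6,7): N and (l;000)² cancel in I_A²/I_B².
A: Δ = 0!·2!·12!/15! = 1/1365; Racah Σ t=0..0: t=0:+1/1935360 = 1/1935360; ⇒ 3j(1 6 7; 1 2 -3)² = 3/91, sgn +1
B: Δ = 0!·2!·12!/15! = 1/1365; Racah Σ t=0..0: t=0:+1/958003200 = 1/958003200; ⇒ 3j(1 6 7; 1 -6 5)² = 1/1365, sgn +1
I_A²/I_B² = (3/91)/(1/1365) = 45/1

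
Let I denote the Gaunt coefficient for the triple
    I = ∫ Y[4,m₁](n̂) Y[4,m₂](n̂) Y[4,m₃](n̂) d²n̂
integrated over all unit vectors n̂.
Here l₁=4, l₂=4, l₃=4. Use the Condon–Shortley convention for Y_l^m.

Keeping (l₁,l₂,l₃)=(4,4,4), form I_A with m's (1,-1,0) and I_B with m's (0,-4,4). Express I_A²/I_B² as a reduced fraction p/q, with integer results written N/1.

81/196

l's match ⇒ only the (l;m) 3-j factors differ between A and B.
A: triangle coeff Δ(4,4,4) = 1/450450; Σ_t [0,3]: t=0:+1/864 t=1:−1/96 t=2:+1/144 t=3:−1/3456 = -1/384; (3j)²=9/2002 [(4 4 4; 1 -1 0)], sign=-1
B: triangle coeff Δ(4,4,4) = 1/450450; Σ_t [0,0]: t=0:+1/13824 = 1/13824; (3j)²=14/1287 [(4 4 4; 0 -4 4)], sign=+1
I_A²/I_B² = (9/2002)/(14/1287) = 81/196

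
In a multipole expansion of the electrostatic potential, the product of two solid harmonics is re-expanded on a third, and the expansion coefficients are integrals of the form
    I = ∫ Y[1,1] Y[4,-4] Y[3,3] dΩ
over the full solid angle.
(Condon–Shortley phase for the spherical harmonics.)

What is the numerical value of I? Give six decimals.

0.325735

Rules hold: Σm=0, L=8 even, 3≤3≤5.
N = 3·9·7 = 189
Δ = 2!·0!·6!/9! = 1/252
Racah Σ t=1..1: t=1:−1/36 = -1/36
⇒ 3j(1 4 3; 0 0 0)² = 4/63, sgn +1
Racah Σ t=0..0: t=0:+1/1440 = 1/1440
⇒ 3j(1 4 3; 1 -4 3)² = 1/9, sgn +1
4πI² = N·(3j₀)²·(3jₘ)² = 4/3
I = +1·√(1.33333/4π) = 0.32573501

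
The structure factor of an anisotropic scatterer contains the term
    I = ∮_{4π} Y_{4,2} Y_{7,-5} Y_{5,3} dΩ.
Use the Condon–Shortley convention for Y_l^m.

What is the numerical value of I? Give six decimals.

-0.151274

m-sum 0 ✓  L=16 even ✓  3≤5≤11 ✓
Π(2lᵢ+1) = 9×15×11 = 1485
triangle coeff Δ(4,7,5) = 1/6126120
Σ_t [2,4]: t=2:+1/69120 t=3:−1/20736 t=4:+1/69120 = -1/51840
(3j)²=280/21879 [(4 7 5; 0 0 0)], sign=+1
Σ_t [0,2]: t=0:+1/2073600 t=1:−1/604800 t=2:+1/3870720 = -53/58060800
(3j)²=2809/185640 [(4 7 5; 2 -5 3)], sign=-1
⇒ 4πI² = 14045/48841
I = (-1)√(14045/48841/(4π)) = -0.15127378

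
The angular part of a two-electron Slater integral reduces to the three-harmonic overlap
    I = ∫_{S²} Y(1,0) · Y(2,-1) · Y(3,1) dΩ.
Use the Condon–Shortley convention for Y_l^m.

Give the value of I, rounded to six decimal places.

Checks pass: Σm=0; 6 even; l₃=3∈[1,3].
(2·1+1)(2·2+1)(2·3+1) = 105
Δ: 0! 2! 4! / 7! → 1/105
sum: t=0:+1/4 = 1/4
3j²(1 2 3; 0 0 0) = Δ·Π!·Σ² = 3/35  (sign -1)
sum: t=0:+1/6 = 1/6
3j²(1 2 3; 0 -1 1) = Δ·Π!·Σ² = 8/105  (sign +1)
combine: 4πI² = 105·3/35·8/105 = 24/35
take √, sign -1: I = -0.23359668

-0.233597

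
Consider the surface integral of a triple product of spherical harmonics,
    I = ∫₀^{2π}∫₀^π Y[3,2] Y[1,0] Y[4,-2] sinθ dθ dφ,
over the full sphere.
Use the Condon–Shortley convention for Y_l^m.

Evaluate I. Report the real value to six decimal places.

m-sum 0 ✓  L=8 even ✓  2≤4≤4 ✓
Π(2lᵢ+1) = 7×3×9 = 189
triangle coeff Δ(3,1,4) = 1/252
Σ_t [0,0]: t=0:+1/36 = 1/36
(3j)²=4/63 [(3 1 4; 0 0 0)], sign=+1
Σ_t [0,0]: t=0:+1/120 = 1/120
(3j)²=1/21 [(3 1 4; 2 0 -2)], sign=+1
⇒ 4πI² = 4/7
I = (+1)√(4/7/(4π)) = 0.21324362

0.213244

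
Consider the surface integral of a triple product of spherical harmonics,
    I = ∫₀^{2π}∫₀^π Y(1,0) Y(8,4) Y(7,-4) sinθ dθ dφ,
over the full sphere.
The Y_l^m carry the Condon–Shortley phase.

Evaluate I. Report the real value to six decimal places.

0.211986

Rules hold: Σm=0, L=16 even, 7≤7≤9.
N = 3·17·15 = 765
Δ = 2!·0!·14!/17! = 1/2040
Racah Σ t=1..1: t=1:−1/25401600 = -1/25401600
⇒ 3j(1 8 7; 0 0 0)² = 8/255, sgn +1
Racah Σ t=1..1: t=1:−1/239500800 = -1/239500800
⇒ 3j(1 8 7; 0 4 -4)² = 2/85, sgn +1
4πI² = N·(3j₀)²·(3jₘ)² = 48/85
I = +1·√(0.564706/4π) = 0.21198553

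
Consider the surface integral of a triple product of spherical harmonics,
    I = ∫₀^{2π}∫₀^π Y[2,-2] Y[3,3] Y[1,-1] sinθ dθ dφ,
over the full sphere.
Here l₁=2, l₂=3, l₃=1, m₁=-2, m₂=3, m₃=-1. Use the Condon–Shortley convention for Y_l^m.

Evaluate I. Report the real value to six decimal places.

-0.319865

Rules hold: Σm=0, L=6 even, 1≤1≤5.
N = 5·7·3 = 105
Δ = 4!·0!·2!/7! = 1/105
Racah Σ t=2..2: t=2:+1/4 = 1/4
⇒ 3j(2 3 1; 0 0 0)² = 3/35, sgn -1
Racah Σ t=4..4: t=4:+1/48 = 1/48
⇒ 3j(2 3 1; -2 3 -1)² = 1/7, sgn +1
4πI² = N·(3j₀)²·(3jₘ)² = 9/7
I = -1·√(1.28571/4π) = -0.31986543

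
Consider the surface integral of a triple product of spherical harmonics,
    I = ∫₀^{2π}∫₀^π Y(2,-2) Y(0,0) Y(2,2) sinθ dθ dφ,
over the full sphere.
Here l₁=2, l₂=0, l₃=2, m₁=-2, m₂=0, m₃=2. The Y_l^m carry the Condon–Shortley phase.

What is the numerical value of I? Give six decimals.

0.282095

m-sum 0 ✓  L=4 even ✓  2≤2≤2 ✓
Π(2lᵢ+1) = 5×1×5 = 25
triangle coeff Δ(2,0,2) = 1/5
Σ_t [0,0]: t=0:+1/4 = 1/4
(3j)²=1/5 [(2 0 2; 0 0 0)], sign=+1
Σ_t [0,0]: t=0:+1/24 = 1/24
(3j)²=1/5 [(2 0 2; -2 0 2)], sign=+1
⇒ 4πI² = 1/1
I = (+1)√(1/1/(4π)) = 0.28209479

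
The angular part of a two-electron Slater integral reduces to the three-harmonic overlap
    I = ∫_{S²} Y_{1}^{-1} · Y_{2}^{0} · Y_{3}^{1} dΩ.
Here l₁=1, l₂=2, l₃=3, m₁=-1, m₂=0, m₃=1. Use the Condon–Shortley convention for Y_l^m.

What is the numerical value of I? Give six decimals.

Rules hold: Σm=0, L=6 even, 1≤3≤3.
N = 3·5·7 = 105
Δ = 0!·2!·4!/7! = 1/105
Racah Σ t=0..0: t=0:+1/4 = 1/4
⇒ 3j(1 2 3; 0 0 0)² = 3/35, sgn -1
Racah Σ t=0..0: t=0:+1/8 = 1/8
⇒ 3j(1 2 3; -1 0 1)² = 2/35, sgn +1
4πI² = N·(3j₀)²·(3jₘ)² = 18/35
I = -1·√(0.514286/4π) = -0.20230066

-0.202301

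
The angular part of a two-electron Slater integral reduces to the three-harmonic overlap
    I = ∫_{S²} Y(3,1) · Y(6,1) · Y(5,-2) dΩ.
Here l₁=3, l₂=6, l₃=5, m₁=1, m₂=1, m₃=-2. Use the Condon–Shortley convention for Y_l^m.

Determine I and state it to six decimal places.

Rules hold: Σm=0, L=14 even, 3≤5≤9.
N = 7·13·11 = 1001
Δ = 4!·2!·8!/15! = 1/675675
Racah Σ t=1..3: t=1:−1/8640 t=2:+1/2304 t=3:−1/8640 = 7/34560
⇒ 3j(3 6 5; 0 0 0)² = 7/429, sgn -1
Racah Σ t=0..2: t=0:+1/241920 t=1:−1/8640 t=2:+1/5760 = 1/16128
⇒ 3j(3 6 5; 1 1 -2)² = 5/1001, sgn -1
4πI² = N·(3j₀)²·(3jₘ)² = 35/429
I = +1·√(0.0815851/4π) = 0.08057502

0.080575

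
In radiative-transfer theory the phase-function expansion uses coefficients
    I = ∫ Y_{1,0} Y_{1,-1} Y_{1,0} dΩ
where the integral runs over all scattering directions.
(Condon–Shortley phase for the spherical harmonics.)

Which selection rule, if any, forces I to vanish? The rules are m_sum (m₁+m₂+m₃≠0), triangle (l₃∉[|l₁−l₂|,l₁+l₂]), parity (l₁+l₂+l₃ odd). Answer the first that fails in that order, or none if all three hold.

m_sum

azimuthal sum: 0 − 1 + 0 = -1  ✗
0 ≤ 1 ≤ 2 (triangle on l)
L = 1 + 1 + 1 = 3 (odd)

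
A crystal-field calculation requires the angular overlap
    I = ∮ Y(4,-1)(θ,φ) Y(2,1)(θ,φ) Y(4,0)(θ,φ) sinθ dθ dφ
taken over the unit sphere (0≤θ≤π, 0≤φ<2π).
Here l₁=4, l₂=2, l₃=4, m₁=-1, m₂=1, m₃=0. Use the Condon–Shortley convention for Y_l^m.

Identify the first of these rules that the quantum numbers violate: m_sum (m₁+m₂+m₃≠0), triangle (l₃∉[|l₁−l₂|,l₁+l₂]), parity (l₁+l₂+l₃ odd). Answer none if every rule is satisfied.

azimuthal sum: -1 + 1 + 0 = 0  ✓
2 ≤ 4 ≤ 6 (triangle on l)  ✓
L = 4 + 2 + 4 = 10 (even)  ✓

none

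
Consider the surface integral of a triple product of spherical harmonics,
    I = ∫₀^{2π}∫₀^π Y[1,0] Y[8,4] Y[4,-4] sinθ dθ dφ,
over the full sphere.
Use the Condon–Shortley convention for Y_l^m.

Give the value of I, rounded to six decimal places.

|1−8|≤4≤1+8 violated ⇒ I = 0

0.000000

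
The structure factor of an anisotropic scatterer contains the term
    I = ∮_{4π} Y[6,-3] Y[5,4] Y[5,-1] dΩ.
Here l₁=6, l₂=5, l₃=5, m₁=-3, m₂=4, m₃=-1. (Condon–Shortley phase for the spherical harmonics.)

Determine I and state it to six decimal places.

-0.020582

m-sum 0 ✓  L=16 even ✓  1≤5≤11 ✓
Π(2lᵢ+1) = 13×11×11 = 1573
triangle coeff Δ(6,5,5) = 1/28588560
Σ_t [1,5]: t=1:−1/345600 t=2:+1/13824 t=3:−1/5184 t=4:+1/13824 t=5:−1/345600 = -7/129600
(3j)²=80/7293 [(6 5 5; 0 0 0)], sign=+1
Σ_t [5,6]: t=5:−1/138240 t=6:+1/155520 = -1/1244160
(3j)²=3/9724 [(6 5 5; -3 4 -1)], sign=-1
⇒ 4πI² = 20/3757
I = (-1)√(20/3757/(4π)) = -0.02058209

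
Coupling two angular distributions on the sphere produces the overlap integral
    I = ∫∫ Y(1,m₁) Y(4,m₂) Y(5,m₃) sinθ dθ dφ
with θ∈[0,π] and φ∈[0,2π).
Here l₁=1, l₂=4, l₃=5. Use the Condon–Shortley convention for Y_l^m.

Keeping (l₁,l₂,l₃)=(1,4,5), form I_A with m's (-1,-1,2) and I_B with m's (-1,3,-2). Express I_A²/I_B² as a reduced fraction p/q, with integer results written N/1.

l's match ⇒ only the (l;m) 3-j factors differ between A and B.
A: triangle coeff Δ(1,4,5) = 1/495; Σ_t [0,0]: t=0:+1/1440 = 1/1440; (3j)²=7/165 [(1 4 5; -1 -1 2)], sign=-1
B: triangle coeff Δ(1,4,5) = 1/495; Σ_t [0,0]: t=0:+1/10080 = 1/10080; (3j)²=1/165 [(1 4 5; -1 3 -2)], sign=-1
I_A²/I_B² = (7/165)/(1/165) = 7/1

7/1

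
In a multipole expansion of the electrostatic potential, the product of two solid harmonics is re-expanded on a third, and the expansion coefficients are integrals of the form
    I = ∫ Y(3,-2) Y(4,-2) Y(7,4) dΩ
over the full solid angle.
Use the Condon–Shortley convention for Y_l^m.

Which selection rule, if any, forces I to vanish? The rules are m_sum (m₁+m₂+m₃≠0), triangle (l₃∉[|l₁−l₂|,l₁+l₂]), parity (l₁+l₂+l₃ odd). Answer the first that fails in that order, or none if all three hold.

m₁+m₂+m₃ = -2 − 2 + 4 = 0  ✓
triangle: |3−4|=1 ≤ l₃=7 ≤ 3+4=7  ✓
parity: l₁+l₂+l₃ = 14 is even  ✓

none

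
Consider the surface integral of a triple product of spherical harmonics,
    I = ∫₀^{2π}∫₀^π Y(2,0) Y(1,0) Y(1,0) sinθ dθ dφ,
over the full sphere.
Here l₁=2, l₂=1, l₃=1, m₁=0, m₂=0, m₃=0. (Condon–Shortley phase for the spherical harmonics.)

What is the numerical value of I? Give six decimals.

m-sum 0 ✓  L=4 even ✓  1≤1≤3 ✓
Π(2lᵢ+1) = 5×3×3 = 45
triangle coeff Δ(2,1,1) = 1/30
Σ_t [1,1]: t=1:−1/1 = -1/1
(3j)²=2/15 [(2 1 1; 0 0 0)], sign=+1
(m-triple is (0,0,0) — same symbol as above.)
⇒ 4πI² = 4/5
I = (+1)√(4/5/(4π)) = 0.25231325

0.252313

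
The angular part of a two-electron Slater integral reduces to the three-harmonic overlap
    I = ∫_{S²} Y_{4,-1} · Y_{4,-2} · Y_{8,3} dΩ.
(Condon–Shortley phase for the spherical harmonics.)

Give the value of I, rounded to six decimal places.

-0.227643

Rules hold: Σm=0, L=16 even, 0≤8≤8.
N = 9·9·17 = 1377
Δ = 0!·8!·8!/17! = 1/218790
Racah Σ t=0..0: t=0:+1/331776 = 1/331776
⇒ 3j(4 4 8; 0 0 0)² = 490/21879, sgn +1
Racah Σ t=0..0: t=0:+1/1036800 = 1/1036800
⇒ 3j(4 4 8; -1 -2 3)² = 14/663, sgn -1
4πI² = N·(3j₀)²·(3jₘ)² = 20580/31603
I = -1·√(0.651204/4π) = -0.22764263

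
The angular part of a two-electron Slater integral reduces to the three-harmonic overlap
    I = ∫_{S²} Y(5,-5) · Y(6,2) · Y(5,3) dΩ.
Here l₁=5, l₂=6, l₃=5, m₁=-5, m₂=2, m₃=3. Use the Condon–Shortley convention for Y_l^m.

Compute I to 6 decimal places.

0.140602

m-sum 0 ✓  L=16 even ✓  1≤5≤11 ✓
Π(2lᵢ+1) = 11×13×11 = 1573
triangle coeff Δ(5,6,5) = 1/28588560
Σ_t [1,5]: t=1:−1/345600 t=2:+1/13824 t=3:−1/5184 t=4:+1/13824 t=5:−1/345600 = -7/129600
(3j)²=80/7293 [(5 6 5; 0 0 0)], sign=+1
Σ_t [6,6]: t=6:+1/829440 = 1/829440
(3j)²=35/2431 [(5 6 5; -5 2 3)], sign=+1
⇒ 4πI² = 2800/11271
I = (+1)√(2800/11271/(4π)) = 0.14060244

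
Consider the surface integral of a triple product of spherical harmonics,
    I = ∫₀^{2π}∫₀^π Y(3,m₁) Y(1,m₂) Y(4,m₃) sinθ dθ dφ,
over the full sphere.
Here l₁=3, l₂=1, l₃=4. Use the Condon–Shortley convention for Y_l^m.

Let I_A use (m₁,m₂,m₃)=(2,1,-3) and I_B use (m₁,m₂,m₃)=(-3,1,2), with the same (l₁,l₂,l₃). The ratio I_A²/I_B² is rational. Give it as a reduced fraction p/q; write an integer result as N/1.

Same 3,1,4: normalisation and zero-m 3j drop out of the ratio.
A: Δ: 0! 6! 2! / 9! → 1/252; sum: t=0:+1/240 = 1/240; 3j²(3 1 4; 2 1 -3) = Δ·Π!·Σ² = 1/12  (sign -1)
B: Δ: 0! 6! 2! / 9! → 1/252; sum: t=0:+1/1440 = 1/1440; 3j²(3 1 4; -3 1 2) = Δ·Π!·Σ² = 1/252  (sign +1)
I_A²/I_B² = (1/12)/(1/252) = 21/1

21/1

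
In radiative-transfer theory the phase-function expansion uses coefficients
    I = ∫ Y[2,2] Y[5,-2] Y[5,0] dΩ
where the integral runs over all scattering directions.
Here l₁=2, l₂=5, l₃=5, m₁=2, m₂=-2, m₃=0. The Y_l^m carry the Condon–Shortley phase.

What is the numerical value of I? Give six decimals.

Rules hold: Σm=0, L=12 even, 3≤5≤7.
N = 5·11·11 = 605
Δ = 2!·2!·8!/13! = 1/38610
Racah Σ t=0..2: t=0:+1/2880 t=1:−1/576 t=2:+1/2880 = -1/960
⇒ 3j(2 5 5; 0 0 0)² = 10/429, sgn +1
Racah Σ t=0..0: t=0:+1/2880 = 1/2880
⇒ 3j(2 5 5; 2 -2 0)² = 14/429, sgn -1
4πI² = N·(3j₀)²·(3jₘ)² = 700/1521
I = -1·√(0.460224/4π) = -0.19137248

-0.191372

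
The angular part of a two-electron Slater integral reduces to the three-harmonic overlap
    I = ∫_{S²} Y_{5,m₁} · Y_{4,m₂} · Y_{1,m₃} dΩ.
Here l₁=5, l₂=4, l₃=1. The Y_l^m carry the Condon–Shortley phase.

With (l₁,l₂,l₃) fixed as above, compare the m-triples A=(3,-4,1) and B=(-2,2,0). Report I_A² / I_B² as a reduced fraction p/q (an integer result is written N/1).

1/21

Shared (l₁,l₂,l₃)=(5,4,1): N and (l;000)² cancel in I_A²/I_B².
A: Δ = 8!·2!·0!/11! = 1/495; Racah Σ t=0..0: t=0:+1/80640 = 1/80640; ⇒ 3j(5 4 1; 3 -4 1)² = 1/495, sgn +1
B: Δ = 8!·2!·0!/11! = 1/495; Racah Σ t=6..6: t=6:+1/1440 = 1/1440; ⇒ 3j(5 4 1; -2 2 0)² = 7/165, sgn -1
I_A²/I_B² = (1/495)/(7/165) = 1/21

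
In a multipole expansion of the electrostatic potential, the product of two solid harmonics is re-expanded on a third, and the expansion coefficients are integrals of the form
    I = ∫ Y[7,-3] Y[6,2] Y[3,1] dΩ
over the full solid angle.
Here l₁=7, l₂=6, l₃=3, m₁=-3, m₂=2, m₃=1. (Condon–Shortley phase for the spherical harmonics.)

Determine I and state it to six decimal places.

Rules hold: Σm=0, L=16 even, 1≤3≤13.
N = 15·13·7 = 1365
Δ = 10!·4!·2!/17! = 1/2042040
Racah Σ t=4..6: t=4:+1/207360 t=5:−1/57600 t=6:+1/207360 = -1/129600
⇒ 3j(7 6 3; 0 0 0)² = 168/12155, sgn +1
Racah Σ t=6..8: t=6:+1/829440 t=7:−1/181440 t=8:+1/645120 = -1/362880
⇒ 3j(7 6 3; -3 2 1)² = 256/17017, sgn -1
4πI² = N·(3j₀)²·(3jₘ)² = 129024/454597
I = -1·√(0.283821/4π) = -0.15028548

-0.150285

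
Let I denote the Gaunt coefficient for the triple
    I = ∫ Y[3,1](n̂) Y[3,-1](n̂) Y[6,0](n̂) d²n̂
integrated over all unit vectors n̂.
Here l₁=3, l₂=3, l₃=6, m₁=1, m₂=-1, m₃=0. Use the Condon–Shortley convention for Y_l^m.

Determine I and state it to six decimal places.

0.177816

Rules hold: Σm=0, L=12 even, 0≤6≤6.
N = 7·7·13 = 637
Δ = 0!·6!·6!/13! = 1/12012
Racah Σ t=0..0: t=0:+1/1296 = 1/1296
⇒ 3j(3 3 6; 0 0 0)² = 100/3003, sgn +1
Racah Σ t=0..0: t=0:+1/2304 = 1/2304
⇒ 3j(3 3 6; 1 -1 0)² = 75/4004, sgn +1
4πI² = N·(3j₀)²·(3jₘ)² = 625/1573
I = +1·√(0.39733/4π) = 0.17781595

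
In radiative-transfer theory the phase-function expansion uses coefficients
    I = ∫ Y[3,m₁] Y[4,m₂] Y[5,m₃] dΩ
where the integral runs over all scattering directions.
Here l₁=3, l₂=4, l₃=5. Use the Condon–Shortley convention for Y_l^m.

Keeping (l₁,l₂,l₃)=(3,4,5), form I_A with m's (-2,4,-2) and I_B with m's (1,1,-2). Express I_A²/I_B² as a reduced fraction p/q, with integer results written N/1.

35/64

Shared (l₁,l₂,l₃)=(3,4,5): N and (l;000)² cancel in I_A²/I_B².
A: Δ = 2!·4!·6!/13! = 1/180180; Racah Σ t=2..2: t=2:+1/8640 = 1/8640; ⇒ 3j(3 4 5; -2 4 -2)² = 14/1287, sgn -1
B: Δ = 2!·4!·6!/13! = 1/180180; Racah Σ t=0..2: t=0:+1/960 t=1:−1/288 t=2:+1/1728 = -1/540; ⇒ 3j(3 4 5; 1 1 -2)² = 128/6435, sgn +1
I_A²/I_B² = (14/1287)/(128/6435) = 35/64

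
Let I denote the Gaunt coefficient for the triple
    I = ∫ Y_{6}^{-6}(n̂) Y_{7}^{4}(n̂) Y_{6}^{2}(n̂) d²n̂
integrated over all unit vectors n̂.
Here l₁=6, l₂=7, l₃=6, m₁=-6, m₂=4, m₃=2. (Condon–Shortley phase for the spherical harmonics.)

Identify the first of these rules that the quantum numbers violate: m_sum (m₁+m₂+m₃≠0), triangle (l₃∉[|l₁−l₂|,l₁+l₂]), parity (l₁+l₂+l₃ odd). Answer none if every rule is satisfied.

Σmᵢ = 0  ✓
l₃∈[|l₁−l₂|,l₁+l₂]=[1,13], have l₃=6  ✓
Σlᵢ = 19 ⇒ odd  ✗

parity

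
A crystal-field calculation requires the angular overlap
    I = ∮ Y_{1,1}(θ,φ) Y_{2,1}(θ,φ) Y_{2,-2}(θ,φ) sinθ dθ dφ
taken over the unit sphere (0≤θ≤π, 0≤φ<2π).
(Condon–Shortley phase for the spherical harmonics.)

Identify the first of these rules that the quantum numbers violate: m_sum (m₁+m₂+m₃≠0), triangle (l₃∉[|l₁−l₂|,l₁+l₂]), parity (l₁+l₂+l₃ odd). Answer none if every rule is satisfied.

Σmᵢ = 0  ✓
l₃∈[|l₁−l₂|,l₁+l₂]=[1,3], have l₃=2  ✓
Σlᵢ = 5 ⇒ odd  ✗

parity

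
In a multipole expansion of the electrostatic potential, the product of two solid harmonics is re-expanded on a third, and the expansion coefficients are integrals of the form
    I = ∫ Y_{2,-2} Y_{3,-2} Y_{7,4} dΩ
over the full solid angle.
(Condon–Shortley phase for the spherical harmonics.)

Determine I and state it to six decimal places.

0.000000

l₃=7 ∉ [1,5] — triangle fails ⇒ I = 0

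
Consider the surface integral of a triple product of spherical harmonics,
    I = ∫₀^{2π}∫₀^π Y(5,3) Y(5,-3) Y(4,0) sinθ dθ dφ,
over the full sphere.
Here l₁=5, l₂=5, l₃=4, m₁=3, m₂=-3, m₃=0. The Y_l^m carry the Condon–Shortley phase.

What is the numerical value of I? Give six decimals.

0.130198

Rules hold: Σm=0, L=14 even, 0≤4≤10.
N = 11·11·9 = 1089
Δ = 6!·4!·4!/15! = 1/3153150
Racah Σ t=1..5: t=1:−1/69120 t=2:+1/1728 t=3:−1/576 t=4:+1/1728 t=5:−1/69120 = -7/11520
⇒ 3j(5 5 4; 0 0 0)² = 2/143, sgn -1
Racah Σ t=0..2: t=0:+1/11520 t=1:−1/4320 t=2:+1/27648 = -1/9216
⇒ 3j(5 5 4; 3 -3 0)² = 2/143, sgn -1
4πI² = N·(3j₀)²·(3jₘ)² = 36/169
I = +1·√(0.213018/4π) = 0.13019760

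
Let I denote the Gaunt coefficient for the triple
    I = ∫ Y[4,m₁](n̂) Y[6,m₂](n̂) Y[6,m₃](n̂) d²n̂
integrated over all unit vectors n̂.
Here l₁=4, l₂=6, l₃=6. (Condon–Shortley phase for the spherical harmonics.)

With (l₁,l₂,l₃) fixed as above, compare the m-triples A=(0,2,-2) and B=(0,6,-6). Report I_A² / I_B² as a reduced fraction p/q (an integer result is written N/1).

l's match ⇒ only the (l;m) 3-j factors differ between A and B.
A: triangle coeff Δ(4,6,6) = 1/15315300; Σ_t [0,4]: t=0:+1/23224320 t=1:−1/181440 t=2:+1/23040 t=3:−1/25920 t=4:+1/331776 = 11/4644864; (3j)²=11/55692 [(4 6 6; 0 2 -2)], sign=+1
B: triangle coeff Δ(4,6,6) = 1/15315300; Σ_t [4,4]: t=4:+1/23224320 = 1/23224320; (3j)²=99/6188 [(4 6 6; 0 6 -6)], sign=+1
I_A²/I_B² = (11/55692)/(99/6188) = 1/81

1/81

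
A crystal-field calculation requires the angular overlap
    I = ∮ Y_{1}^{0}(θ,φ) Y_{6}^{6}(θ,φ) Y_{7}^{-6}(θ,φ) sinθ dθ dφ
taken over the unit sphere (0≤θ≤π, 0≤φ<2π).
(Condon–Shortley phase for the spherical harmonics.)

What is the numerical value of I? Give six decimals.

0.126157

Rules hold: Σm=0, L=14 even, 5≤7≤7.
N = 3·13·15 = 585
Δ = 0!·2!·12!/15! = 1/1365
Racah Σ t=0..0: t=0:+1/518400 = 1/518400
⇒ 3j(1 6 7; 0 0 0)² = 7/195, sgn -1
Racah Σ t=0..0: t=0:+1/479001600 = 1/479001600
⇒ 3j(1 6 7; 0 6 -6)² = 1/105, sgn -1
4πI² = N·(3j₀)²·(3jₘ)² = 1/5
I = +1·√(0.2/4π) = 0.12615663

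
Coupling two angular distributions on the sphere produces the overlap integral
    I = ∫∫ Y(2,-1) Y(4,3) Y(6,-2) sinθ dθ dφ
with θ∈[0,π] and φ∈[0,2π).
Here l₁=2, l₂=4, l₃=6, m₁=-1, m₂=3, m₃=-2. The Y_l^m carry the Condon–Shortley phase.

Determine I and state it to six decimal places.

Rules hold: Σm=0, L=12 even, 2≤6≤6.
N = 5·9·13 = 585
Δ = 0!·4!·8!/13! = 1/6435
Racah Σ t=0..0: t=0:+1/2304 = 1/2304
⇒ 3j(2 4 6; 0 0 0)² = 5/143, sgn +1
Racah Σ t=0..0: t=0:+1/30240 = 1/30240
⇒ 3j(2 4 6; -1 3 -2)² = 32/6435, sgn +1
4πI² = N·(3j₀)²·(3jₘ)² = 160/1573
I = +1·√(0.101716/4π) = 0.08996855

0.089969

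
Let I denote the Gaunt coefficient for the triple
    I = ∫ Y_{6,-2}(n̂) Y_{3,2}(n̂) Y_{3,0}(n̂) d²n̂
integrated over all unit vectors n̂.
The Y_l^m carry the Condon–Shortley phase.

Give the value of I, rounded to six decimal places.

0.177420

Rules hold: Σm=0, L=12 even, 3≤3≤9.
N = 13·7·7 = 637
Δ = 6!·6!·0!/13! = 1/12012
Racah Σ t=3..3: t=3:−1/1296 = -1/1296
⇒ 3j(6 3 3; 0 0 0)² = 100/3003, sgn +1
Racah Σ t=5..5: t=5:−1/4320 = -1/4320
⇒ 3j(6 3 3; -2 2 0)² = 8/429, sgn +1
4πI² = N·(3j₀)²·(3jₘ)² = 5600/14157
I = +1·√(0.395564/4π) = 0.17742036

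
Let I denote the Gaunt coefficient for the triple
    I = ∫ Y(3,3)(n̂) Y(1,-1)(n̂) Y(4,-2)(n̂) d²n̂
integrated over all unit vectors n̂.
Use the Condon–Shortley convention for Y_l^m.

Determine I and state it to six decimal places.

0.061558

Checks pass: Σm=0; 8 even; l₃=4∈[2,4].
(2·3+1)(2·1+1)(2·4+1) = 189
Δ: 0! 6! 2! / 9! → 1/252
sum: t=0:+1/36 = 1/36
3j²(3 1 4; 0 0 0) = Δ·Π!·Σ² = 4/63  (sign +1)
sum: t=0:+1/1440 = 1/1440
3j²(3 1 4; 3 -1 -2) = Δ·Π!·Σ² = 1/252  (sign +1)
combine: 4πI² = 189·4/63·1/252 = 1/21
take √, sign +1: I = 0.06155813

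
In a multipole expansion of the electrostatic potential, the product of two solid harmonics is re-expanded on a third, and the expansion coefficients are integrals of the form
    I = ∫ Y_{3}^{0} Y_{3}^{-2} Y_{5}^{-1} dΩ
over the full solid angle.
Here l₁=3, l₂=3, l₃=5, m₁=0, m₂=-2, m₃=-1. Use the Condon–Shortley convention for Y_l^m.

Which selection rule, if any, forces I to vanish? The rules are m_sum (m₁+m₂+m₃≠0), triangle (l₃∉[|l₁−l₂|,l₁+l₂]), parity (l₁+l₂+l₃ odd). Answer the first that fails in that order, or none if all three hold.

m_sum

m₁+m₂+m₃ = 0 − 2 − 1 = -3  ✗
triangle: |3−3|=0 ≤ l₃=5 ≤ 3+3=6
parity: l₁+l₂+l₃ = 11 is odd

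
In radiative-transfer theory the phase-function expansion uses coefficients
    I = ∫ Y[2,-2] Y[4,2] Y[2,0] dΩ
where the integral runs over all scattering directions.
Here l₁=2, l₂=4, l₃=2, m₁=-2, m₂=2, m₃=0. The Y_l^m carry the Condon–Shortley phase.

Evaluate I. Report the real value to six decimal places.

Rules hold: Σm=0, L=8 even, 2≤2≤6.
N = 5·9·5 = 225
Δ = 4!·0!·4!/9! = 1/630
Racah Σ t=2..2: t=2:+1/16 = 1/16
⇒ 3j(2 4 2; 0 0 0)² = 2/35, sgn +1
Racah Σ t=4..4: t=4:+1/96 = 1/96
⇒ 3j(2 4 2; -2 2 0)² = 1/42, sgn +1
4πI² = N·(3j₀)²·(3jₘ)² = 15/49
I = +1·√(0.306122/4π) = 0.15607835

0.156078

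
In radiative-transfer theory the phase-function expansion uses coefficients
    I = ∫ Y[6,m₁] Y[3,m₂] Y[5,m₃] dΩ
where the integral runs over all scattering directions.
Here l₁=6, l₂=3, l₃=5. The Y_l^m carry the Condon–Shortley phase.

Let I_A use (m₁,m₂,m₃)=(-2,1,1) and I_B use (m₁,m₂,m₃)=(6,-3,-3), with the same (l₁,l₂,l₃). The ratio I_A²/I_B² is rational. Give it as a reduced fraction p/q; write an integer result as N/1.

14/11

Same 6,3,5: normalisation and zero-m 3j drop out of the ratio.
A: Δ: 4! 8! 2! / 15! → 1/675675; sum: t=2:+1/11520 t=3:−1/4320 t=4:+1/27648 = -1/9216; 3j²(6 3 5; -2 1 1) = Δ·Π!·Σ² = 2/143  (sign -1)
B: Δ: 4! 8! 2! / 15! → 1/675675; sum: t=0:+1/1935360 = 1/1935360; 3j²(6 3 5; 6 -3 -3) = Δ·Π!·Σ² = 1/91  (sign +1)
I_A²/I_B² = (2/143)/(1/91) = 14/11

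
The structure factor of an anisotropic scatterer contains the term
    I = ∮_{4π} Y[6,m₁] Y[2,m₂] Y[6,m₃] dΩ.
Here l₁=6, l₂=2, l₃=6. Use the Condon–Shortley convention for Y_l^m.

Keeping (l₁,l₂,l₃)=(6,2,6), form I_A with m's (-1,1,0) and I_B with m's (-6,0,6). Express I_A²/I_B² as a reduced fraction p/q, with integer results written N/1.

l's match ⇒ only the (l;m) 3-j factors differ between A and B.
A: triangle coeff Δ(6,2,6) = 1/90090; Σ_t [1,2]: t=1:−1/34560 t=2:+1/28800 = 1/172800; (3j)²=1/1430 [(6 2 6; -1 1 0)], sign=+1
B: triangle coeff Δ(6,2,6) = 1/90090; Σ_t [2,2]: t=2:+1/14515200 = 1/14515200; (3j)²=22/455 [(6 2 6; -6 0 6)], sign=+1
I_A²/I_B² = (1/1430)/(22/455) = 7/484

7/484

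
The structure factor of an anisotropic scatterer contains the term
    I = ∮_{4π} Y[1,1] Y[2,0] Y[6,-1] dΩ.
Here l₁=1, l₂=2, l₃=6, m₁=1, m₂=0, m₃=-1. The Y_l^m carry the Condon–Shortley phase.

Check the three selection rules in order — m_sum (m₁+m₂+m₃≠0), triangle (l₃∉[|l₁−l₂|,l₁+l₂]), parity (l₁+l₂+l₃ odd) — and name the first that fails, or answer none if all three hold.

triangle

Σmᵢ = 0  ✓
l₃∈[|l₁−l₂|,l₁+l₂]=[1,3], have l₃=6  ✗
Σlᵢ = 9 ⇒ odd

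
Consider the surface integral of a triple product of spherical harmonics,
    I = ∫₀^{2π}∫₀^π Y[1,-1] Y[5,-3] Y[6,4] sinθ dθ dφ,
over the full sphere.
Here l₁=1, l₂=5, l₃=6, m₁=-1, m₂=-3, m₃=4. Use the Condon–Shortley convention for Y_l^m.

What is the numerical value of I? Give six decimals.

Checks pass: Σm=0; 12 even; l₃=6∈[4,6].
(2·1+1)(2·5+1)(2·6+1) = 429
Δ: 0! 2! 10! / 13! → 1/858
sum: t=0:+1/14400 = 1/14400
3j²(1 5 6; 0 0 0) = Δ·Π!·Σ² = 6/143  (sign +1)
sum: t=0:+1/161280 = 1/161280
3j²(1 5 6; -1 -3 4) = Δ·Π!·Σ² = 15/286  (sign +1)
combine: 4πI² = 429·6/143·15/286 = 135/143
take √, sign +1: I = 0.27409047

0.274090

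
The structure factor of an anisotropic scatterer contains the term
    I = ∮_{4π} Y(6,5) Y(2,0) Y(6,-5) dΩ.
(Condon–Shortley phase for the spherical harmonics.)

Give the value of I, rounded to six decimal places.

0.126157

Checks pass: Σm=0; 14 even; l₃=6∈[4,8].
(2·6+1)(2·2+1)(2·6+1) = 845
Δ: 2! 10! 2! / 15! → 1/90090
sum: t=0:+1/69120 t=1:−1/14400 t=2:+1/69120 = -7/172800
3j²(6 2 6; 0 0 0) = Δ·Π!·Σ² = 14/715  (sign -1)
sum: t=0:+1/1451520 t=1:−1/3628800 = 1/2419200
3j²(6 2 6; 5 0 -5) = Δ·Π!·Σ² = 11/910  (sign -1)
combine: 4πI² = 845·14/715·11/910 = 1/5
take √, sign +1: I = 0.12615663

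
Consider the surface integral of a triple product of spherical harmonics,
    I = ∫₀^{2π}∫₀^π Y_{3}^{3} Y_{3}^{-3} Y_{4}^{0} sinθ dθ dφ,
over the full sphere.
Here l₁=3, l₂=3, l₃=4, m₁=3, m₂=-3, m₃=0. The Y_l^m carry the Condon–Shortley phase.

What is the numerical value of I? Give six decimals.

Checks pass: Σm=0; 10 even; l₃=4∈[0,6].
(2·3+1)(2·3+1)(2·4+1) = 441
Δ: 2! 4! 4! / 11! → 1/34650
sum: t=0:+1/72 t=1:−1/16 t=2:+1/72 = -5/144
3j²(3 3 4; 0 0 0) = Δ·Π!·Σ² = 2/77  (sign -1)
sum: t=0:+1/1152 = 1/1152
3j²(3 3 4; 3 -3 0) = Δ·Π!·Σ² = 1/154  (sign +1)
combine: 4πI² = 441·2/77·1/154 = 9/121
take √, sign -1: I = -0.07693494

-0.076935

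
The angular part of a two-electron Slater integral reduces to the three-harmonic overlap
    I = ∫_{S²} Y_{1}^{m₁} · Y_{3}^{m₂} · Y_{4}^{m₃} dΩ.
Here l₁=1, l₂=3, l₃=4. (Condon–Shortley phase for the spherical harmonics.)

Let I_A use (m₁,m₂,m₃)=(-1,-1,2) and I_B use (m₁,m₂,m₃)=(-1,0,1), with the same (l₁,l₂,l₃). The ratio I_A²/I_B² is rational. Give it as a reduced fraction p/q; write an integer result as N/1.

3/2

Same 1,3,4: normalisation and zero-m 3j drop out of the ratio.
A: Δ: 0! 2! 6! / 9! → 1/252; sum: t=0:+1/96 = 1/96; 3j²(1 3 4; -1 -1 2) = Δ·Π!·Σ² = 5/84  (sign +1)
B: Δ: 0! 2! 6! / 9! → 1/252; sum: t=0:+1/72 = 1/72; 3j²(1 3 4; -1 0 1) = Δ·Π!·Σ² = 5/126  (sign -1)
I_A²/I_B² = (5/84)/(5/126) = 3/2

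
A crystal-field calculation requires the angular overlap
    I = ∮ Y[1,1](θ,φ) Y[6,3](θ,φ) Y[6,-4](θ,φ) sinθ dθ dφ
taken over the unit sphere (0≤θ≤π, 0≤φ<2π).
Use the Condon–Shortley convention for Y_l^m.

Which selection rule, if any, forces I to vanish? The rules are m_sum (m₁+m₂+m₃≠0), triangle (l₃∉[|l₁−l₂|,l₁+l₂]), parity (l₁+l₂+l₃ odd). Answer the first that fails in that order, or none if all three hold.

Σmᵢ = 0  ✓
l₃∈[|l₁−l₂|,l₁+l₂]=[5,7], have l₃=6  ✓
Σlᵢ = 13 ⇒ odd  ✗

parity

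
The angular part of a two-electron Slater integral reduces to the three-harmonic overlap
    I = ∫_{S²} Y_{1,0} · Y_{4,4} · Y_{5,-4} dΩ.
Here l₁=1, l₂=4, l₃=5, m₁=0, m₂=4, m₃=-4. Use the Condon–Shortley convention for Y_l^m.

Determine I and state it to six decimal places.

0.147319

Checks pass: Σm=0; 10 even; l₃=5∈[3,5].
(2·1+1)(2·4+1)(2·5+1) = 297
Δ: 0! 2! 8! / 11! → 1/495
sum: t=0:+1/576 = 1/576
3j²(1 4 5; 0 0 0) = Δ·Π!·Σ² = 5/99  (sign -1)
sum: t=0:+1/40320 = 1/40320
3j²(1 4 5; 0 4 -4) = Δ·Π!·Σ² = 1/55  (sign -1)
combine: 4πI² = 297·5/99·1/55 = 3/11
take √, sign +1: I = 0.14731920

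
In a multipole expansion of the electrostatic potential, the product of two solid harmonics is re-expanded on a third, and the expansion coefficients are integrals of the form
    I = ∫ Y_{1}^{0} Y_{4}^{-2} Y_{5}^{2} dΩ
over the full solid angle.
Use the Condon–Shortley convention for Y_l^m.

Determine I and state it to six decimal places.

0.225034

Checks pass: Σm=0; 10 even; l₃=5∈[3,5].
(2·1+1)(2·4+1)(2·5+1) = 297
Δ: 0! 2! 8! / 11! → 1/495
sum: t=0:+1/576 = 1/576
3j²(1 4 5; 0 0 0) = Δ·Π!·Σ² = 5/99  (sign -1)
sum: t=0:+1/1440 = 1/1440
3j²(1 4 5; 0 -2 2) = Δ·Π!·Σ² = 7/165  (sign -1)
combine: 4πI² = 297·5/99·7/165 = 7/11
take √, sign +1: I = 0.22503380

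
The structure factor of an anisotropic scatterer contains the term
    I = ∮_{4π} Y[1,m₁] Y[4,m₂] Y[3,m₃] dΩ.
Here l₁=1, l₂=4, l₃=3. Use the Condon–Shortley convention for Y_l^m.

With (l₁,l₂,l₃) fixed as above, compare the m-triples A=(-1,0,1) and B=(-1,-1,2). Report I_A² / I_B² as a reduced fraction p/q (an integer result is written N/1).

2/1

Same 1,4,3: normalisation and zero-m 3j drop out of the ratio.
A: Δ: 2! 0! 6! / 9! → 1/252; sum: t=2:+1/96 = 1/96; 3j²(1 4 3; -1 0 1) = Δ·Π!·Σ² = 1/42  (sign +1)
B: Δ: 2! 0! 6! / 9! → 1/252; sum: t=2:+1/240 = 1/240; 3j²(1 4 3; -1 -1 2) = Δ·Π!·Σ² = 1/84  (sign -1)
I_A²/I_B² = (1/42)/(1/84) = 2/1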